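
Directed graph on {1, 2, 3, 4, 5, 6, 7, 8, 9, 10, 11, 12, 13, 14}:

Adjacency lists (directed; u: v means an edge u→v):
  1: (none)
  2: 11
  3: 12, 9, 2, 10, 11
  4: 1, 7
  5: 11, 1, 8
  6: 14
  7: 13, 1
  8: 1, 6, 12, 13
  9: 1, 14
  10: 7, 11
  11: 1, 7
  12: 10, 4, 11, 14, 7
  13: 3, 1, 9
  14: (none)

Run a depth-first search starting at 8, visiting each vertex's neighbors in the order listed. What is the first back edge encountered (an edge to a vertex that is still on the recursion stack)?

DFS from 8 (visiting each vertex's neighbors in the order listed); mark gray on enter, black on exit:
8 gray
  1 gray
  1 black
  6 gray
    14 gray
    14 black
  6 black
  12 gray
    10 gray
      7 gray
        13 gray
          3 gray
            3→12: 12 is gray → back edge
First back edge: 3 → 12.

3→12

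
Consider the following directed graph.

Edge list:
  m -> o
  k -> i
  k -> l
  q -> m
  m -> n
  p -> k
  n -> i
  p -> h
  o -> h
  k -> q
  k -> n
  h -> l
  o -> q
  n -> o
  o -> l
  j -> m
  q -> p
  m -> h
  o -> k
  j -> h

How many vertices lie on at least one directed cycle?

A vertex is on a directed cycle iff it belongs to a strongly connected component of size ≥ 2 (or has a self-loop).
The vertices on cycles are {k, m, n, o, p, q} — 6 in total.

6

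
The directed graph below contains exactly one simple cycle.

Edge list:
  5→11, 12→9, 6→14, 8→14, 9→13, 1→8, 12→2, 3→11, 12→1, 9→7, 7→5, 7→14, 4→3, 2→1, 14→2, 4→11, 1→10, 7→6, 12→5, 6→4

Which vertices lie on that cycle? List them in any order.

DFS with gray/black marking from 2:
2 gray
  1 gray
    8 gray
      14 gray
        14→2: 2 is gray → back edge
Back edge closes the cycle 2 → 1 → 8 → 14 → 2; its vertices are {1, 2, 8, 14}.

1, 2, 8, 14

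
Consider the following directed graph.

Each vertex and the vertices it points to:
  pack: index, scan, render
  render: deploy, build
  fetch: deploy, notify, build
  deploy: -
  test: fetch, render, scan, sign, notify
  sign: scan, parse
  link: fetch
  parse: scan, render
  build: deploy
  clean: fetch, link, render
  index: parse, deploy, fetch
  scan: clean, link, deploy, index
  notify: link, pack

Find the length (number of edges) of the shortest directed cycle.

For each vertex v, BFS finds the shortest path from v back to v.
The shortest such closed walk is scan → index → parse → scan, length 3.

3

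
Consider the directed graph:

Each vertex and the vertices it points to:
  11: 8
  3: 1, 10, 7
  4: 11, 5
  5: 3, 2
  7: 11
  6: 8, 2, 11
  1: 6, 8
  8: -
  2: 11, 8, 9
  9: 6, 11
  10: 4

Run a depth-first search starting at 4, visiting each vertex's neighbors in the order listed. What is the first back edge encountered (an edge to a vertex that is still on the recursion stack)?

9->6

DFS from 4 (visiting each vertex's neighbors in the order listed); mark gray on enter, black on exit:
4 gray
  11 gray
    8 gray
    8 black
  11 black
  5 gray
    3 gray
      1 gray
        6 gray
          6→8: 8 black — skip
          2 gray
            2→11: 11 black — skip
            2→8: 8 black — skip
            9 gray
              9→6: 6 is gray → back edge
First back edge: 9 → 6.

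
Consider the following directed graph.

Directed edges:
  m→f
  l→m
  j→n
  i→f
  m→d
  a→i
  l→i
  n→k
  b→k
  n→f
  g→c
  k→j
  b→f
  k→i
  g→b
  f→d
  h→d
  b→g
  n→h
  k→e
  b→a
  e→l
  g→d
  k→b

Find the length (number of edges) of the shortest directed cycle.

2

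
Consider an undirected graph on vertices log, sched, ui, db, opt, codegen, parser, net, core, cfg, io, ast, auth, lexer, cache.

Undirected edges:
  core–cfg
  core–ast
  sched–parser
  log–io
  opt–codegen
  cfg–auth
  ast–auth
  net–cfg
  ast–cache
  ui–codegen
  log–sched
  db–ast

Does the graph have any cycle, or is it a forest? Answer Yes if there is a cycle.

DFS, tracking each vertex's parent; an edge to a visited non-parent vertex closes a cycle.
Start from ui:
visit ui (parent –)
  visit codegen (parent ui)
    codegen–ui: parent, skip
    visit opt (parent codegen)
      opt–codegen: parent, skip
visit log (parent –)
  visit sched (parent log)
    sched–log: parent, skip
    visit parser (parent sched)
      parser–sched: parent, skip
  visit io (parent log)
    io–log: parent, skip
visit db (parent –)
  visit ast (parent db)
    visit auth (parent ast)
      auth–ast: parent, skip
      visit cfg (parent auth)
        cfg–auth: parent, skip
        visit net (parent cfg)
          net–cfg: parent, skip
        visit core (parent cfg)
          core–ast: ast visited and ≠ parent → cycle
Cycle: ast – auth – cfg – core – ast.

Yes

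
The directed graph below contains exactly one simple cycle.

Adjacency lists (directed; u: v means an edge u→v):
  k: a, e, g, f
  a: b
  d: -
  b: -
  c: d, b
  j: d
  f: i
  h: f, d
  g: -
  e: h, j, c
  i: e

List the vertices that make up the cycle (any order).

e, f, h, i

DFS with gray/black marking from e:
e gray
  h gray
    f gray
      i gray
        i→e: e is gray → back edge
Back edge closes the cycle e → h → f → i → e; its vertices are {e, f, h, i}.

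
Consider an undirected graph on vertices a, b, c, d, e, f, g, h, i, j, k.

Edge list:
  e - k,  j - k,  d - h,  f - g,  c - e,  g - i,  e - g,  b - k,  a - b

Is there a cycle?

No

DFS, tracking each vertex's parent; an edge to a visited non-parent vertex closes a cycle.
Start from h:
visit h (parent –)
  visit d (parent h)
    d–h: parent, skip
visit a (parent –)
  visit b (parent a)
    visit k (parent b)
      k–b: parent, skip
      visit e (parent k)
        e–k: parent, skip
        visit c (parent e)
          c–e: parent, skip
        visit g (parent e)
          visit f (parent g)
            f–g: parent, skip
          g–e: parent, skip
          visit i (parent g)
            i–g: parent, skip
      visit j (parent k)
        j–k: parent, skip
    b–a: parent, skip
No non-parent visited neighbor found — the graph is a forest.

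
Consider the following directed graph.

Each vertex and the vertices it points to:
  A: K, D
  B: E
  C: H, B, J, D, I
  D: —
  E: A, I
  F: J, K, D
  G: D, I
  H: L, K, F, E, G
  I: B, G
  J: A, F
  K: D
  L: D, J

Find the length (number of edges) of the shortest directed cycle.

2

For each vertex v, BFS finds the shortest path from v back to v.
The shortest such closed walk is I → G → I, length 2.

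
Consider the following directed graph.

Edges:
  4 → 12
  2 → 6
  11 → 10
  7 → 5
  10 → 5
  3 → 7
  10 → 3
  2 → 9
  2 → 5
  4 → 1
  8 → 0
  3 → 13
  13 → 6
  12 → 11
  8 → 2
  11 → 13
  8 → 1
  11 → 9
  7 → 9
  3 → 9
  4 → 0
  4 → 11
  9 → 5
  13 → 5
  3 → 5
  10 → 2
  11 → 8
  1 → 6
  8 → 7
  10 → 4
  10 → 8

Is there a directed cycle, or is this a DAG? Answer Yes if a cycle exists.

DFS with white/gray/black marking, starting from 13:
13 gray
  5 gray
  5 black
  6 gray
  6 black
13 black
0 gray
0 black
1 gray
  1→6: 6 black — skip
1 black
2 gray
  2→5: 5 black — skip
  2→6: 6 black — skip
  9 gray
    9→5: 5 black — skip
  9 black
2 black
3 gray
  3→5: 5 black — skip
  7 gray
    7→5: 5 black — skip
    7→9: 9 black — skip
  7 black
  3→13: 13 black — skip
  3→9: 9 black — skip
3 black
4 gray
  11 gray
    11→13: 13 black — skip
    10 gray
      10→5: 5 black — skip
      10→4: 4 is gray → back edge
Back edge found, so a cycle exists: 4 → 11 → 10 → 4.

Yes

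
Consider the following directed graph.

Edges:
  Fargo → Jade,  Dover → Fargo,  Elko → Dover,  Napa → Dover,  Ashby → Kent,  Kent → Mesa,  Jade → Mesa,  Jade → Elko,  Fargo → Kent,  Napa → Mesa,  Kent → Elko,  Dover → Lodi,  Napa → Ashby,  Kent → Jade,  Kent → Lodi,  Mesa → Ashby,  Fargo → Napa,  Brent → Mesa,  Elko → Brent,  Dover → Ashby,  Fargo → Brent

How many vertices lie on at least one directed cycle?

A vertex is on a directed cycle iff it belongs to a strongly connected component of size ≥ 2 (or has a self-loop).
The vertices on cycles are {Elko, Jade, Kent, Mesa, Napa, Ashby, Brent, Dover, Fargo} — 9 in total.

9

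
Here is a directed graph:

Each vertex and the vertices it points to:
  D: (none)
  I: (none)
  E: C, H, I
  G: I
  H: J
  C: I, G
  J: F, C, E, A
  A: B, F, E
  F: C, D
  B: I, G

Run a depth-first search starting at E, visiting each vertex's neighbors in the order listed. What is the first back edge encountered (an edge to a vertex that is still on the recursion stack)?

J→E

DFS from E (visiting each vertex's neighbors in the order listed); mark gray on enter, black on exit:
E gray
  C gray
    I gray
    I black
    G gray
      G→I: I black — skip
    G black
  C black
  H gray
    J gray
      F gray
        F→C: C black — skip
        D gray
        D black
      F black
      J→C: C black — skip
      J→E: E is gray → back edge
First back edge: J → E.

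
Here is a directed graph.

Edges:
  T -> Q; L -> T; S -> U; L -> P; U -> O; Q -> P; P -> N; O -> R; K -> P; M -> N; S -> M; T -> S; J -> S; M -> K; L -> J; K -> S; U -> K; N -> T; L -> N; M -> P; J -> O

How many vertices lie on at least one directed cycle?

A vertex is on a directed cycle iff it belongs to a strongly connected component of size ≥ 2 (or has a self-loop).
The vertices on cycles are {K, M, N, P, Q, S, T, U} — 8 in total.

8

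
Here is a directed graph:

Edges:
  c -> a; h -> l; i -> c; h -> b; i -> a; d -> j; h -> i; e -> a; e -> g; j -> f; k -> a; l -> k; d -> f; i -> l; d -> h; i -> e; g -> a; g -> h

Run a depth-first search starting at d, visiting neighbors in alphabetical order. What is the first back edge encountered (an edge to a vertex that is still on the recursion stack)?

DFS from d (visiting neighbors in alphabetical order); mark gray on enter, black on exit:
d gray
  f gray
  f black
  h gray
    b gray
    b black
    i gray
      a gray
      a black
      c gray
        c→a: a black — skip
      c black
      e gray
        e→a: a black — skip
        g gray
          g→a: a black — skip
          g→h: h is gray → back edge
First back edge: g → h.

g->h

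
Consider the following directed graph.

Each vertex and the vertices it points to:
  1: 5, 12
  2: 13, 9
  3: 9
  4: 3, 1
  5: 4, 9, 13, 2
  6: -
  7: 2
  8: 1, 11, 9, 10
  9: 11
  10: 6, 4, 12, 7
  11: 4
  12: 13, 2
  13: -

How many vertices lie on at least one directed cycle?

A vertex is on a directed cycle iff it belongs to a strongly connected component of size ≥ 2 (or has a self-loop).
The vertices on cycles are {1, 2, 3, 4, 5, 9, 11, 12} — 8 in total.

8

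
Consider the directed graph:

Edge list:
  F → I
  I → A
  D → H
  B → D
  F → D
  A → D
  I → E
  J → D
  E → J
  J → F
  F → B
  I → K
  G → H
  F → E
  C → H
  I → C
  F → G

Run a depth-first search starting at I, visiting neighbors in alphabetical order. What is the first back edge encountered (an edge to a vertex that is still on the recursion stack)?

F->E

DFS from I (visiting neighbors in alphabetical order); mark gray on enter, black on exit:
I gray
  A gray
    D gray
      H gray
      H black
    D black
  A black
  C gray
    C→H: H black — skip
  C black
  E gray
    J gray
      J→D: D black — skip
      F gray
        B gray
          B→D: D black — skip
        B black
        F→D: D black — skip
        F→E: E is gray → back edge
First back edge: F → E.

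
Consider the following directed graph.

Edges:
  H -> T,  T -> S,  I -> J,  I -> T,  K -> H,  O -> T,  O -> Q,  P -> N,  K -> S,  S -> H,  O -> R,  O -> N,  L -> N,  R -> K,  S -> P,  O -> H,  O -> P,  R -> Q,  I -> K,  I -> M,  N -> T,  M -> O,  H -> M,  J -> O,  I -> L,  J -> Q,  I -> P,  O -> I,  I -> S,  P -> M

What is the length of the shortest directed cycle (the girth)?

For each vertex v, BFS finds the shortest path from v back to v.
The shortest such closed walk is O → H → M → O, length 3.

3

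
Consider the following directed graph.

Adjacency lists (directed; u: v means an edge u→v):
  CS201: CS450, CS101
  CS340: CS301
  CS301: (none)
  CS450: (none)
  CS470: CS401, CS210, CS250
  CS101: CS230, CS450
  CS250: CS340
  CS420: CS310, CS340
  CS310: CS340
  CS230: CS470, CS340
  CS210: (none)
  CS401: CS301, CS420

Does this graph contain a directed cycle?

No

DFS with white/gray/black marking, starting from CS401:
CS401 gray
  CS301 gray
  CS301 black
  CS420 gray
    CS310 gray
      CS340 gray
        CS340→CS301: CS301 black — skip
      CS340 black
    CS310 black
    CS420→CS340: CS340 black — skip
  CS420 black
CS401 black
CS201 gray
  CS450 gray
  CS450 black
  CS101 gray
    CS230 gray
      CS470 gray
        CS470→CS401: CS401 black — skip
        CS210 gray
        CS210 black
        CS250 gray
          CS250→CS340: CS340 black — skip
        CS250 black
      CS470 black
      CS230→CS340: CS340 black — skip
    CS230 black
    CS101→CS450: CS450 black — skip
  CS101 black
CS201 black
Every edge goes to a white or black vertex — no back edge, so the graph is acyclic.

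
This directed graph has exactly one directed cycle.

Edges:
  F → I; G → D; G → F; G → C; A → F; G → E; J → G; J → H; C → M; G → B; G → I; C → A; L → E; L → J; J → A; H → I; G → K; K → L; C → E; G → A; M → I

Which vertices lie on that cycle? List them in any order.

G, J, K, L

DFS with gray/black marking from G:
G gray
  A gray
    F gray
      I gray
      I black
    F black
  A black
  C gray
    C→A: A black — skip
    E gray
    E black
    M gray
      M→I: I black — skip
    M black
  C black
  G→F: F black — skip
  G→I: I black — skip
  B gray
  B black
  G→E: E black — skip
  D gray
  D black
  K gray
    L gray
      L→E: E black — skip
      J gray
        J→G: G is gray → back edge
Back edge closes the cycle G → K → L → J → G; its vertices are {G, J, K, L}.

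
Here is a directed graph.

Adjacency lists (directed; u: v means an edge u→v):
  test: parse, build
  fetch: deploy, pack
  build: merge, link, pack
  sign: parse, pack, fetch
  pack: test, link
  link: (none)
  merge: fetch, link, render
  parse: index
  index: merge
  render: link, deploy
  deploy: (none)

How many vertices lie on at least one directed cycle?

7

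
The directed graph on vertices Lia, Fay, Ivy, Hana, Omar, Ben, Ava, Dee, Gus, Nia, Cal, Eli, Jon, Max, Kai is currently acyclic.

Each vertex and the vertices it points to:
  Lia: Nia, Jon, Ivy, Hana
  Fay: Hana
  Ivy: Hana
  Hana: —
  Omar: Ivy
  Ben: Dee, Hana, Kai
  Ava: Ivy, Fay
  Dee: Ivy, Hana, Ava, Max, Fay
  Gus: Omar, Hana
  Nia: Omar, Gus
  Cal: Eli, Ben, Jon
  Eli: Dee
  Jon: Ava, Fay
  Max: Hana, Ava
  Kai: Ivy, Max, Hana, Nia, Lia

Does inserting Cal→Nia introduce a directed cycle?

No

Adding Cal→Nia creates a cycle iff Nia can already reach Cal.
Explore from Nia: no path reaches Cal. The graph stays acyclic.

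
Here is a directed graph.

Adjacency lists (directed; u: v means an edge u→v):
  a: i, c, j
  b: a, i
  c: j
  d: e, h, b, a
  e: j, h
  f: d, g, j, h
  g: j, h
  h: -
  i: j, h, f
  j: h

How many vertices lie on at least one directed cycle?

5

A vertex is on a directed cycle iff it belongs to a strongly connected component of size ≥ 2 (or has a self-loop).
The vertices on cycles are {a, b, d, f, i} — 5 in total.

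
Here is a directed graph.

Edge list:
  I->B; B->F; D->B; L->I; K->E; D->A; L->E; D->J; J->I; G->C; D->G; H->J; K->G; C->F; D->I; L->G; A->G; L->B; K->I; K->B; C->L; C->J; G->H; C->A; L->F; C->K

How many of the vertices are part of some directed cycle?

5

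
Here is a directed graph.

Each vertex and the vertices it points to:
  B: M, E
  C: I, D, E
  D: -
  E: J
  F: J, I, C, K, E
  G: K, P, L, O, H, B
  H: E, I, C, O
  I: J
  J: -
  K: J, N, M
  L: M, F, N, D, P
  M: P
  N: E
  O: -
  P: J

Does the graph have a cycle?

DFS with white/gray/black marking, starting from I:
I gray
  J gray
  J black
I black
B gray
  M gray
    P gray
      P→J: J black — skip
    P black
  M black
  E gray
    E→J: J black — skip
  E black
B black
C gray
  C→I: I black — skip
  D gray
  D black
  C→E: E black — skip
C black
F gray
  F→J: J black — skip
  F→I: I black — skip
  F→C: C black — skip
  K gray
    K→J: J black — skip
    N gray
      N→E: E black — skip
    N black
    K→M: M black — skip
  K black
  F→E: E black — skip
F black
G gray
  G→K: K black — skip
  G→P: P black — skip
  L gray
    L→M: M black — skip
    L→F: F black — skip
    L→N: N black — skip
    L→D: D black — skip
    L→P: P black — skip
  L black
  O gray
  O black
  H gray
    H→E: E black — skip
    H→I: I black — skip
    H→C: C black — skip
    H→O: O black — skip
  H black
  G→B: B black — skip
G black
Every edge goes to a white or black vertex — no back edge, so the graph is acyclic.

No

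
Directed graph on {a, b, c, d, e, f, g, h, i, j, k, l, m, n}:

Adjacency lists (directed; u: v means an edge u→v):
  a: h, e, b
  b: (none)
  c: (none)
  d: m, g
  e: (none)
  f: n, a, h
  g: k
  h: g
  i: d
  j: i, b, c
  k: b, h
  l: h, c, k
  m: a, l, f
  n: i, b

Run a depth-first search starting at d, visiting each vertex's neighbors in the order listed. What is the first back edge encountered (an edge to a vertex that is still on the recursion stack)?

DFS from d (visiting each vertex's neighbors in the order listed); mark gray on enter, black on exit:
d gray
  m gray
    a gray
      h gray
        g gray
          k gray
            b gray
            b black
            k→h: h is gray → back edge
First back edge: k → h.

k→h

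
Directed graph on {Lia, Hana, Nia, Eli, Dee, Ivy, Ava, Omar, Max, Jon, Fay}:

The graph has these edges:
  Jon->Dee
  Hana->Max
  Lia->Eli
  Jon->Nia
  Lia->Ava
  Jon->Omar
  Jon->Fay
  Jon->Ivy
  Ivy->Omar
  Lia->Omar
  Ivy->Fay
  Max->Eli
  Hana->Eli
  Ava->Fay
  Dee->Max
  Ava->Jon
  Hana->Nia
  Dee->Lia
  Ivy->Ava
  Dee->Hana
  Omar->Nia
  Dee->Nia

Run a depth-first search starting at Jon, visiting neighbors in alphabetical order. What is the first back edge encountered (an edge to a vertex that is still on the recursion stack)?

Ava->Jon

DFS from Jon (visiting neighbors in alphabetical order); mark gray on enter, black on exit:
Jon gray
  Dee gray
    Hana gray
      Eli gray
      Eli black
      Max gray
        Max→Eli: Eli black — skip
      Max black
      Nia gray
      Nia black
    Hana black
    Lia gray
      Ava gray
        Fay gray
        Fay black
        Ava→Jon: Jon is gray → back edge
First back edge: Ava → Jon.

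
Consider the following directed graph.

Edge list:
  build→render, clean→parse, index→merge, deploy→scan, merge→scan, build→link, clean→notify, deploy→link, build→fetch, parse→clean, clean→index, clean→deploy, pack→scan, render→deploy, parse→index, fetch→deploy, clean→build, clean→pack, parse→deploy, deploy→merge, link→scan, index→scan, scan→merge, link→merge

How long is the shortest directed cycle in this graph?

For each vertex v, BFS finds the shortest path from v back to v.
The shortest such closed walk is clean → parse → clean, length 2.

2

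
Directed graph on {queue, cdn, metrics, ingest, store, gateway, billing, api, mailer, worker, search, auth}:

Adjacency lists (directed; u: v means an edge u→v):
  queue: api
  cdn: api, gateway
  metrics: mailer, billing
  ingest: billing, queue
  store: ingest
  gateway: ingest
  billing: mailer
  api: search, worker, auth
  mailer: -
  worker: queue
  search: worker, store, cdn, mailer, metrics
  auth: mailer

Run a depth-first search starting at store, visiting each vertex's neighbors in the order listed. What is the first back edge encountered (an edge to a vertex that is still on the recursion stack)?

worker→queue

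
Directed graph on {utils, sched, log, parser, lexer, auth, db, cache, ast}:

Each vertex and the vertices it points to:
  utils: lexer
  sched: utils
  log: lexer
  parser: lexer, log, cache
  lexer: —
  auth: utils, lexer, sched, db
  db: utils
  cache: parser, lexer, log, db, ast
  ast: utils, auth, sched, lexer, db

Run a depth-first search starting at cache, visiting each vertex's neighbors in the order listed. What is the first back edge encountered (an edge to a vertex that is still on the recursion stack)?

parser->cache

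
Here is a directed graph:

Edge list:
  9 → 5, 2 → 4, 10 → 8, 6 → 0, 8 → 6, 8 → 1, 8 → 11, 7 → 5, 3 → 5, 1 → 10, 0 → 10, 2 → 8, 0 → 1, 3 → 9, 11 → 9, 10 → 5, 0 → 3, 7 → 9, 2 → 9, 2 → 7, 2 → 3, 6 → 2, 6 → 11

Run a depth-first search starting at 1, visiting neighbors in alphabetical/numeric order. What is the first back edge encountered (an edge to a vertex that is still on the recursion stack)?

DFS from 1 (visiting neighbors in alphabetical/numeric order); mark gray on enter, black on exit:
1 gray
  10 gray
    5 gray
    5 black
    8 gray
      8→1: 1 is gray → back edge
First back edge: 8 → 1.

8->1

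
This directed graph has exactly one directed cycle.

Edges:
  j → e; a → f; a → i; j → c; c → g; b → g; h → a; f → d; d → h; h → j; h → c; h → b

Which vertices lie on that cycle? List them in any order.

DFS with gray/black marking from d:
d gray
  h gray
    b gray
      g gray
      g black
    b black
    j gray
      e gray
      e black
      c gray
        c→g: g black — skip
      c black
    j black
    h→c: c black — skip
    a gray
      f gray
        f→d: d is gray → back edge
Back edge closes the cycle d → h → a → f → d; its vertices are {a, d, f, h}.

a, d, f, h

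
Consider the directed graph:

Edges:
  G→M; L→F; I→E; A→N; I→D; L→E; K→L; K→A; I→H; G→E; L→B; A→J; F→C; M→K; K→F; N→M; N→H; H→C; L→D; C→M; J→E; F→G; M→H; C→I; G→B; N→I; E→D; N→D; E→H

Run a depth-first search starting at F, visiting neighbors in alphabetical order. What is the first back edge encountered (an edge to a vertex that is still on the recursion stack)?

H→C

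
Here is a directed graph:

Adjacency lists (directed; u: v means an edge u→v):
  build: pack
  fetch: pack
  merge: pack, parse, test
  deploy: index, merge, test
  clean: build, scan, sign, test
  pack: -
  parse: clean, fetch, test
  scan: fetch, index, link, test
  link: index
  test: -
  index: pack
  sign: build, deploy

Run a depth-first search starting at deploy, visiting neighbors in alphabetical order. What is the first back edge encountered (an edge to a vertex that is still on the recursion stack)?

sign→deploy

DFS from deploy (visiting neighbors in alphabetical order); mark gray on enter, black on exit:
deploy gray
  index gray
    pack gray
    pack black
  index black
  merge gray
    merge→pack: pack black — skip
    parse gray
      clean gray
        build gray
          build→pack: pack black — skip
        build black
        scan gray
          fetch gray
            fetch→pack: pack black — skip
          fetch black
          scan→index: index black — skip
          link gray
            link→index: index black — skip
          link black
          test gray
          test black
        scan black
        sign gray
          sign→build: build black — skip
          sign→deploy: deploy is gray → back edge
First back edge: sign → deploy.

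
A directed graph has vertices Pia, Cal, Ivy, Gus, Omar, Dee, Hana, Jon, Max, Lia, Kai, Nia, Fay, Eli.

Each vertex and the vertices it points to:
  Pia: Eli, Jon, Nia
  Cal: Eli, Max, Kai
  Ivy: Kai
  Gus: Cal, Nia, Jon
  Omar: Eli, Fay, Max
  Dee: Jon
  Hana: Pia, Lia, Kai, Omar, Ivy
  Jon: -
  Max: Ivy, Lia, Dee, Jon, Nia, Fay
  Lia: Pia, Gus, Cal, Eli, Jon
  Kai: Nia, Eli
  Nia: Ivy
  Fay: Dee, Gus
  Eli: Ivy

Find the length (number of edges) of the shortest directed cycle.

3

For each vertex v, BFS finds the shortest path from v back to v.
The shortest such closed walk is Lia → Cal → Max → Lia, length 3.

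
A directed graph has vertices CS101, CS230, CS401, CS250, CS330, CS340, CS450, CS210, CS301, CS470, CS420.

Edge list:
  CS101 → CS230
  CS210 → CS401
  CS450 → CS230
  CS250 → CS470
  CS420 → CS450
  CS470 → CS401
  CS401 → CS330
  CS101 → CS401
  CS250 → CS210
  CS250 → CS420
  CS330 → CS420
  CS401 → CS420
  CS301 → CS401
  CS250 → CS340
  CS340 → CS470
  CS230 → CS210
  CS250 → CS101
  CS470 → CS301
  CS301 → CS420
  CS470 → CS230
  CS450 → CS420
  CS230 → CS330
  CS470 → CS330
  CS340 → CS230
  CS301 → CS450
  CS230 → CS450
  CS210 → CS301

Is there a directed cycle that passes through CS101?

No

CS101 lies on a cycle iff there is a path from CS101 back to itself.
Exploring from CS101, it never reaches itself; equivalently, its strongly connected component is a singleton.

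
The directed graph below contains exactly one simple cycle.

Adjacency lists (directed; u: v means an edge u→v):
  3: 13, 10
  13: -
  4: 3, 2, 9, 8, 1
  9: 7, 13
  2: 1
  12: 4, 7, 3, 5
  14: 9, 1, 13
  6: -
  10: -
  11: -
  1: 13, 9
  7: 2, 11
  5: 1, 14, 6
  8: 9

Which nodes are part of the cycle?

1, 2, 7, 9

DFS with gray/black marking from 7:
7 gray
  2 gray
    1 gray
      13 gray
      13 black
      9 gray
        9→7: 7 is gray → back edge
Back edge closes the cycle 7 → 2 → 1 → 9 → 7; its vertices are {1, 2, 7, 9}.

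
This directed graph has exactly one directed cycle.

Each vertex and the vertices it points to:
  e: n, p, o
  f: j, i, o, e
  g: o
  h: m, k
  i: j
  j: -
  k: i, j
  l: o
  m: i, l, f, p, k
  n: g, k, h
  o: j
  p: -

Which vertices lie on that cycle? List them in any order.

e, f, h, m, n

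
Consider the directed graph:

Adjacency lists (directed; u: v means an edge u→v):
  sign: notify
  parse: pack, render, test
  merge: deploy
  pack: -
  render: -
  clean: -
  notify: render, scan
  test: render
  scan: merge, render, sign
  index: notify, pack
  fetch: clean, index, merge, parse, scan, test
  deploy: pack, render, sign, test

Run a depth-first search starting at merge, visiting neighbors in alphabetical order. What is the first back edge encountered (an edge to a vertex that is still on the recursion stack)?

DFS from merge (visiting neighbors in alphabetical order); mark gray on enter, black on exit:
merge gray
  deploy gray
    pack gray
    pack black
    render gray
    render black
    sign gray
      notify gray
        notify→render: render black — skip
        scan gray
          scan→merge: merge is gray → back edge
First back edge: scan → merge.

scan→merge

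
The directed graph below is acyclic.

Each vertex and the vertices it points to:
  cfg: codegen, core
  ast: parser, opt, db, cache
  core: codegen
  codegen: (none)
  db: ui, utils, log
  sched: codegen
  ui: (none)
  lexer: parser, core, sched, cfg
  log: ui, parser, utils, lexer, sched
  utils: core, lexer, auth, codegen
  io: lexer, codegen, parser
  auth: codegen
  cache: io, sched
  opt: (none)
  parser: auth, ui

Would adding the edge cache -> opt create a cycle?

Adding cache→opt creates a cycle iff opt can already reach cache.
Explore from opt: no path reaches cache. The graph stays acyclic.

No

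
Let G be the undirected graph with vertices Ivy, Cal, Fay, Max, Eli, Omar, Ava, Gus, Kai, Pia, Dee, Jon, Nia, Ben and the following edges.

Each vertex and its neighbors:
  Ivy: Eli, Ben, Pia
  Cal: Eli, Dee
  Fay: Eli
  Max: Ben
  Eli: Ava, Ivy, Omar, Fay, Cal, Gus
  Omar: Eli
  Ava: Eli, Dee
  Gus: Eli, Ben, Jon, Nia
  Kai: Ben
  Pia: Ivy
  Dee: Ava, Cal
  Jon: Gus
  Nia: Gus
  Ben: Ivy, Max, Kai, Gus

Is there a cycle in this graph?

Yes

DFS, tracking each vertex's parent; an edge to a visited non-parent vertex closes a cycle.
Start from Gus:
visit Gus (parent –)
  visit Eli (parent Gus)
    visit Ava (parent Eli)
      Ava–Eli: parent, skip
      visit Dee (parent Ava)
        Dee–Ava: parent, skip
        visit Cal (parent Dee)
          Cal–Eli: Eli visited and ≠ parent → cycle
Cycle: Eli – Ava – Dee – Cal – Eli.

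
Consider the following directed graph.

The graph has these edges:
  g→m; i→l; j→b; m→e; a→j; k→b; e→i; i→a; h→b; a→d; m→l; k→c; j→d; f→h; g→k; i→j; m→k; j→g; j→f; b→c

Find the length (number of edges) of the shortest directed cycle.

For each vertex v, BFS finds the shortest path from v back to v.
The shortest such closed walk is i → j → g → m → e → i, length 5.

5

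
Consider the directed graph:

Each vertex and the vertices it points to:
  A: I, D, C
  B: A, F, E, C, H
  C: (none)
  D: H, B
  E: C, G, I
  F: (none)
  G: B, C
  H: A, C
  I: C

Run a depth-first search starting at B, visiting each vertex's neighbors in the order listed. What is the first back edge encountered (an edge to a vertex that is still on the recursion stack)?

H→A

DFS from B (visiting each vertex's neighbors in the order listed); mark gray on enter, black on exit:
B gray
  A gray
    I gray
      C gray
      C black
    I black
    D gray
      H gray
        H→A: A is gray → back edge
First back edge: H → A.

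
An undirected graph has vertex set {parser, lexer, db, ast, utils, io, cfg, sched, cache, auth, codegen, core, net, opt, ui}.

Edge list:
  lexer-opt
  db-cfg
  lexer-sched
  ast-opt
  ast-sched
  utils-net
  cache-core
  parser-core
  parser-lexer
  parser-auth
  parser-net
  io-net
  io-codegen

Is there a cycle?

DFS, tracking each vertex's parent; an edge to a visited non-parent vertex closes a cycle.
Start from opt:
visit opt (parent –)
  visit lexer (parent opt)
    visit sched (parent lexer)
      sched–lexer: parent, skip
      visit ast (parent sched)
        ast–sched: parent, skip
        ast–opt: opt visited and ≠ parent → cycle
Cycle: opt – lexer – sched – ast – opt.

Yes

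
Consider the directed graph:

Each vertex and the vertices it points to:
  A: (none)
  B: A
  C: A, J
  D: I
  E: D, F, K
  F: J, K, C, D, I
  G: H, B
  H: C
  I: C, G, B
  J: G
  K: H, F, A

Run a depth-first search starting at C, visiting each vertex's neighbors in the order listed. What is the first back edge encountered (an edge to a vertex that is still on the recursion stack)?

H->C

DFS from C (visiting each vertex's neighbors in the order listed); mark gray on enter, black on exit:
C gray
  A gray
  A black
  J gray
    G gray
      H gray
        H→C: C is gray → back edge
First back edge: H → C.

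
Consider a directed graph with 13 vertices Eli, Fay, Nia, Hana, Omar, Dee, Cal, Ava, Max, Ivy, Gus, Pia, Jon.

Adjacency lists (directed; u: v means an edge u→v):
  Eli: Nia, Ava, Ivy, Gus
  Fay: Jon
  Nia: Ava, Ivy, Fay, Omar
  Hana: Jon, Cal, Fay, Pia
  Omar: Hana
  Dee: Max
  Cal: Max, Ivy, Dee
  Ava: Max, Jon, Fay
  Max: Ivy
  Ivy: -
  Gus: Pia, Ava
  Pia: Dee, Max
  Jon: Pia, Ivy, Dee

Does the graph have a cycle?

DFS with white/gray/black marking, starting from Ava:
Ava gray
  Max gray
    Ivy gray
    Ivy black
  Max black
  Jon gray
    Pia gray
      Dee gray
        Dee→Max: Max black — skip
      Dee black
      Pia→Max: Max black — skip
    Pia black
    Jon→Ivy: Ivy black — skip
    Jon→Dee: Dee black — skip
  Jon black
  Fay gray
    Fay→Jon: Jon black — skip
  Fay black
Ava black
Eli gray
  Nia gray
    Nia→Ava: Ava black — skip
    Nia→Ivy: Ivy black — skip
    Nia→Fay: Fay black — skip
    Omar gray
      Hana gray
        Hana→Jon: Jon black — skip
        Cal gray
          Cal→Max: Max black — skip
          Cal→Ivy: Ivy black — skip
          Cal→Dee: Dee black — skip
        Cal black
        Hana→Fay: Fay black — skip
        Hana→Pia: Pia black — skip
      Hana black
    Omar black
  Nia black
  Eli→Ava: Ava black — skip
  Eli→Ivy: Ivy black — skip
  Gus gray
    Gus→Pia: Pia black — skip
    Gus→Ava: Ava black — skip
  Gus black
Eli black
Every edge goes to a white or black vertex — no back edge, so the graph is acyclic.

No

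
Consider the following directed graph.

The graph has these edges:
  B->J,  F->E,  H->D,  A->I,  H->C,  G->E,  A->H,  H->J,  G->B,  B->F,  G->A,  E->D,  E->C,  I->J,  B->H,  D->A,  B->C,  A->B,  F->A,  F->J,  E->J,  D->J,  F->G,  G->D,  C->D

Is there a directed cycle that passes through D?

Yes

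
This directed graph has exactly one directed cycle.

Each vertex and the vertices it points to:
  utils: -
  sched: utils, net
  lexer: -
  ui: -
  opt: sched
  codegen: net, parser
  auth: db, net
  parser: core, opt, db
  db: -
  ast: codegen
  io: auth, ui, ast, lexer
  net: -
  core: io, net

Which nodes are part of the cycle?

DFS with gray/black marking from core:
core gray
  io gray
    auth gray
      db gray
      db black
      net gray
      net black
    auth black
    ui gray
    ui black
    ast gray
      codegen gray
        codegen→net: net black — skip
        parser gray
          parser→core: core is gray → back edge
Back edge closes the cycle core → io → ast → codegen → parser → core; its vertices are {io, ast, core, parser, codegen}.

io, ast, core, parser, codegen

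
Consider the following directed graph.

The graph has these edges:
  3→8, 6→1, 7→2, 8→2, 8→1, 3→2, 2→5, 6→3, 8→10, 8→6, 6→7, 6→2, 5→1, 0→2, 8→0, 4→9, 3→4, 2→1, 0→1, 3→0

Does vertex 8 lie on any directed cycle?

8 is on a cycle iff 8 can reach itself via ≥1 edge.
8 → 6 → 3 → 8 — yes.

Yes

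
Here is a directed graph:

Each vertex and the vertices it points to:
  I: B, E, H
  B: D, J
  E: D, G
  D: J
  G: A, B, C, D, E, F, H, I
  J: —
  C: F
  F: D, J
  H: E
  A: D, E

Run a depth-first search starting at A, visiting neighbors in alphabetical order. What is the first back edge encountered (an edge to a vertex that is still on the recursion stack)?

G→A

DFS from A (visiting neighbors in alphabetical order); mark gray on enter, black on exit:
A gray
  D gray
    J gray
    J black
  D black
  E gray
    E→D: D black — skip
    G gray
      G→A: A is gray → back edge
First back edge: G → A.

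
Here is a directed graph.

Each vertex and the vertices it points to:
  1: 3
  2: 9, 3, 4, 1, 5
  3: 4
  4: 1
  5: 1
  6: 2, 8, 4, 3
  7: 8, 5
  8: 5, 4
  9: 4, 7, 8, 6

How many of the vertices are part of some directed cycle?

6

A vertex is on a directed cycle iff it belongs to a strongly connected component of size ≥ 2 (or has a self-loop).
The vertices on cycles are {1, 2, 3, 4, 6, 9} — 6 in total.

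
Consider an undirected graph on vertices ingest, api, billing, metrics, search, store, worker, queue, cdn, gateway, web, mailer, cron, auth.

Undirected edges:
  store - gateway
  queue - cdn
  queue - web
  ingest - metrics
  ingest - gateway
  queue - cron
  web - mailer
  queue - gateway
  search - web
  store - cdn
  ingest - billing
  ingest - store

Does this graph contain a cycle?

Yes

DFS, tracking each vertex's parent; an edge to a visited non-parent vertex closes a cycle.
Start from web:
visit web (parent –)
  visit mailer (parent web)
    mailer–web: parent, skip
  visit queue (parent web)
    queue–web: parent, skip
    visit cdn (parent queue)
      cdn–queue: parent, skip
      visit store (parent cdn)
        store–cdn: parent, skip
        visit ingest (parent store)
          ingest–store: parent, skip
          visit metrics (parent ingest)
            metrics–ingest: parent, skip
          visit billing (parent ingest)
            billing–ingest: parent, skip
          visit gateway (parent ingest)
            gateway–store: store visited and ≠ parent → cycle
Cycle: store – ingest – gateway – store.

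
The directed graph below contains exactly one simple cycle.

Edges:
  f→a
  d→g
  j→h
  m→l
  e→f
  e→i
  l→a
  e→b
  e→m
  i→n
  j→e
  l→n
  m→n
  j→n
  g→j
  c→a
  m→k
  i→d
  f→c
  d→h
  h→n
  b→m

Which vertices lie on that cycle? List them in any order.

d, e, g, i, j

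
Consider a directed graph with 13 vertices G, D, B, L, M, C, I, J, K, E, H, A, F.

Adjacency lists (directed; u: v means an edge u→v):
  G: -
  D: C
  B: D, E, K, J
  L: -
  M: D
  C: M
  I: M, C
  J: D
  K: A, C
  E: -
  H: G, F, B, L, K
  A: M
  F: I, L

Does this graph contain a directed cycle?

Yes

DFS with white/gray/black marking, starting from K:
K gray
  A gray
    M gray
      D gray
        C gray
          C→M: M is gray → back edge
Back edge found, so a cycle exists: M → D → C → M.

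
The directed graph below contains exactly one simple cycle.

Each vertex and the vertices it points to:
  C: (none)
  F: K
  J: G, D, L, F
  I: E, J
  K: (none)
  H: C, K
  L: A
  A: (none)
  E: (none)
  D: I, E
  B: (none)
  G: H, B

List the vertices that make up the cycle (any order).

DFS with gray/black marking from J:
J gray
  G gray
    H gray
      C gray
      C black
      K gray
      K black
    H black
    B gray
    B black
  G black
  D gray
    I gray
      E gray
      E black
      I→J: J is gray → back edge
Back edge closes the cycle J → D → I → J; its vertices are {D, I, J}.

D, I, J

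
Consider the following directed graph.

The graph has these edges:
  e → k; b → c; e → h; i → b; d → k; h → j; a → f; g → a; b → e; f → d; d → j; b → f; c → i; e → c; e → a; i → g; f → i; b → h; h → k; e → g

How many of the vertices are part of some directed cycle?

7

A vertex is on a directed cycle iff it belongs to a strongly connected component of size ≥ 2 (or has a self-loop).
The vertices on cycles are {a, b, c, e, f, g, i} — 7 in total.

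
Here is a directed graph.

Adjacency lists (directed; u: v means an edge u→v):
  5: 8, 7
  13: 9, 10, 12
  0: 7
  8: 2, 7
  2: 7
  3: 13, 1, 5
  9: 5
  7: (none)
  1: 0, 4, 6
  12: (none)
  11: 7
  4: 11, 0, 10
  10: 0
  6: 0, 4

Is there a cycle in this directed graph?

No

DFS with white/gray/black marking, starting from 7:
7 gray
7 black
5 gray
  8 gray
    2 gray
      2→7: 7 black — skip
    2 black
    8→7: 7 black — skip
  8 black
  5→7: 7 black — skip
5 black
13 gray
  9 gray
    9→5: 5 black — skip
  9 black
  10 gray
    0 gray
      0→7: 7 black — skip
    0 black
  10 black
  12 gray
  12 black
13 black
3 gray
  3→13: 13 black — skip
  1 gray
    1→0: 0 black — skip
    4 gray
      11 gray
        11→7: 7 black — skip
      11 black
      4→0: 0 black — skip
      4→10: 10 black — skip
    4 black
    6 gray
      6→0: 0 black — skip
      6→4: 4 black — skip
    6 black
  1 black
  3→5: 5 black — skip
3 black
Every edge goes to a white or black vertex — no back edge, so the graph is acyclic.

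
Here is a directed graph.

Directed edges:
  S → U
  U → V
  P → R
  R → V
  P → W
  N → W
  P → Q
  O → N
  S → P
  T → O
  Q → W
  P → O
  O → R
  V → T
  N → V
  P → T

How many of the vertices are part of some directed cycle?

5

A vertex is on a directed cycle iff it belongs to a strongly connected component of size ≥ 2 (or has a self-loop).
The vertices on cycles are {N, O, R, T, V} — 5 in total.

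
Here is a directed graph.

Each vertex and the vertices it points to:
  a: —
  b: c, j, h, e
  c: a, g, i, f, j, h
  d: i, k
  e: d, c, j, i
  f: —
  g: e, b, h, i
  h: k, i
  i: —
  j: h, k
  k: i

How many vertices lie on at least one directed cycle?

4

A vertex is on a directed cycle iff it belongs to a strongly connected component of size ≥ 2 (or has a self-loop).
The vertices on cycles are {b, c, e, g} — 4 in total.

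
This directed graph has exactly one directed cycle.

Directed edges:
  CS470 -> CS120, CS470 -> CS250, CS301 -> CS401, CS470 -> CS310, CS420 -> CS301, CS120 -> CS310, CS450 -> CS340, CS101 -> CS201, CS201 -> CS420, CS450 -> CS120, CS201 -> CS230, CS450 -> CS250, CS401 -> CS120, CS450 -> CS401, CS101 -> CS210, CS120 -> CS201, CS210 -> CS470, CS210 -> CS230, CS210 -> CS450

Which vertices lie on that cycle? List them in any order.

CS120, CS201, CS301, CS401, CS420

DFS with gray/black marking from CS201:
CS201 gray
  CS230 gray
  CS230 black
  CS420 gray
    CS301 gray
      CS401 gray
        CS120 gray
          CS120→CS201: CS201 is gray → back edge
Back edge closes the cycle CS201 → CS420 → CS301 → CS401 → CS120 → CS201; its vertices are {CS120, CS201, CS301, CS401, CS420}.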